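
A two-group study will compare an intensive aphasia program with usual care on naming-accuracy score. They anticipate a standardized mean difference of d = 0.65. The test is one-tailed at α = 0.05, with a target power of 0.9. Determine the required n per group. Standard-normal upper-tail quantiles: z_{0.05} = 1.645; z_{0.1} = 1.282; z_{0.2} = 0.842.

For two independent groups with equal n: n = 2·((z_{α} + z_β) / d)².
z_{α} + z_β = 1.645 + 1.282 = 2.927.
n = 2 × (2.927 / 0.65)² = 2 × 4.503² = 2 × 20.28 = 40.6.
Round up to the next whole participant.

n = 41 per group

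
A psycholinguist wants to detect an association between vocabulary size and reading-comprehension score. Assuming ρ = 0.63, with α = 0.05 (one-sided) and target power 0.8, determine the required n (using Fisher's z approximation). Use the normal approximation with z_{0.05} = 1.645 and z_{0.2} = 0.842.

n = 15

Fisher's z: C = ½·ln((1+r)/(1−r)) = ½·ln(4.4054) = 0.7414.
n = ((z_{α} + z_β)/C)² + 3.
(1.645 + 0.842) / 0.7414 = 2.487 / 0.7414 = 3.354.
n = 3.354² + 3 = 11.25 + 3 = 14.3.
Round up.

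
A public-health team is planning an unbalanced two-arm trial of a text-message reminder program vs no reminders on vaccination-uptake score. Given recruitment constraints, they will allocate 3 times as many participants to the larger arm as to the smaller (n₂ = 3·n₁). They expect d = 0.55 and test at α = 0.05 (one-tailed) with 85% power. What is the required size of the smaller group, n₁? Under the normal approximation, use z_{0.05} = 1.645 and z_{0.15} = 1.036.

n₁ = 32

With allocation ratio k = n₂/n₁ = 3, Var(x̄₁−x̄₂) = σ²(1/n₁ + 1/(k·n₁)) = σ²·(k+1)/(k·n₁).
So n₁ = (1 + 1/k)·((z_{α} + z_β)/d)² = 1.333 × (2.681/0.55)².
n₁ = 1.333 × 23.76 = 31.7.
Round up: n₁ = 32, giving n₂ = 3 × 32 = 96.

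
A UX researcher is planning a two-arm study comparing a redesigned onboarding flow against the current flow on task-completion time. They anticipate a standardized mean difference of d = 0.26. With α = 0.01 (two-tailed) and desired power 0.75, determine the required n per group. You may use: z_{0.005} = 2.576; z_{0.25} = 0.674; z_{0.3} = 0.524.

n = 313 per group

For two independent groups with equal n: n = 2·((z_{α/2} + z_β) / d)².
z_{α/2} + z_β = 2.576 + 0.674 = 3.250.
n = 2 × (3.250 / 0.26)² = 2 × 12.500² = 2 × 156.25 = 312.5.
Round up to the next whole participant.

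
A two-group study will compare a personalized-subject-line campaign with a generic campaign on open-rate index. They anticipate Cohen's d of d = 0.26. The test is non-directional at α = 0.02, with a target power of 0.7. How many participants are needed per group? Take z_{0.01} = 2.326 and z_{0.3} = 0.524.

For two independent groups with equal n: n = 2·((z_{α/2} + z_β) / d)².
z_{α/2} + z_β = 2.326 + 0.524 = 2.850.
n = 2 × (2.850 / 0.26)² = 2 × 10.962² = 2 × 120.16 = 240.3.
Round up to the next whole participant.

n = 241 per group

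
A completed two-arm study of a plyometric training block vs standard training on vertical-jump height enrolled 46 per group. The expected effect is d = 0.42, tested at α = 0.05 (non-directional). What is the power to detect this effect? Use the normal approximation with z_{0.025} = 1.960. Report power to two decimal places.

power ≈ 0.52

For two equal groups, power = Φ(d·√(n/2) − z_{α/2}).
d·√(n/2) = 0.42 × √(46/2) = 0.42 × 4.796 = 2.014.
z_β = 2.014 − 1.960 = 0.054.
Power = Φ(0.054) = 0.522.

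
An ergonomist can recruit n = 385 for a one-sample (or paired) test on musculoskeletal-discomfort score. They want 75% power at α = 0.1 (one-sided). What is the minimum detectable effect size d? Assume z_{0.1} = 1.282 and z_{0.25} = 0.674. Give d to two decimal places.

d_min ≈ 0.10

For a single sample (or paired design) of n = 385: d_min = (z_{α} + z_β)/√n.
z-sum = 1.282 + 0.674 = 1.956.
d_min = 1.956 / √385 = 1.956 / 19.621 = 0.100.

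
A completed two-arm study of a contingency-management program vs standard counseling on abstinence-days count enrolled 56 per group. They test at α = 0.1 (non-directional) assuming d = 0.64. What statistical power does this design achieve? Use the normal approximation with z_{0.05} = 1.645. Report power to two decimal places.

For two equal groups, power = Φ(d·√(n/2) − z_{α/2}).
d·√(n/2) = 0.64 × √(56/2) = 0.64 × 5.292 = 3.387.
z_β = 3.387 − 1.645 = 1.742.
Power = Φ(1.742) = 0.959.

power ≈ 0.96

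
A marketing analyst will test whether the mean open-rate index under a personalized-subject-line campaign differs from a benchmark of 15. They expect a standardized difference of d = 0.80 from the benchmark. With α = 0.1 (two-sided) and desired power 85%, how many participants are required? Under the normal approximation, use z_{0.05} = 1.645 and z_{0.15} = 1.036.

n = 12

For a one-sample test: n = ((z_{α/2} + z_β) / d)².
z_{α/2} + z_β = 1.645 + 1.036 = 2.681.
n = (2.681 / 0.80)² = 3.351² = 11.23.
Round up.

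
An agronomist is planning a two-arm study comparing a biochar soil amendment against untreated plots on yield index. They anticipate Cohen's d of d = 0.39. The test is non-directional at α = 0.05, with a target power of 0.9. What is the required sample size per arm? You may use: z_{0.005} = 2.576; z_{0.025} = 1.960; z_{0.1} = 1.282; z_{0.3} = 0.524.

For two independent groups with equal n: n = 2·((z_{α/2} + z_β) / d)².
z_{α/2} + z_β = 1.960 + 1.282 = 3.242.
n = 2 × (3.242 / 0.39)² = 2 × 8.313² = 2 × 69.10 = 138.2.
Round up to the next whole participant.

n = 139 per group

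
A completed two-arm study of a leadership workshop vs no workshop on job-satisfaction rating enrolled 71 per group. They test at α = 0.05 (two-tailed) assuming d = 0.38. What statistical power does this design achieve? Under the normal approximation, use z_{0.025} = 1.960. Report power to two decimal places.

For two equal groups, power = Φ(d·√(n/2) − z_{α/2}).
d·√(n/2) = 0.38 × √(71/2) = 0.38 × 5.958 = 2.264.
z_β = 2.264 − 1.960 = 0.304.
Power = Φ(0.304) = 0.619.

power ≈ 0.62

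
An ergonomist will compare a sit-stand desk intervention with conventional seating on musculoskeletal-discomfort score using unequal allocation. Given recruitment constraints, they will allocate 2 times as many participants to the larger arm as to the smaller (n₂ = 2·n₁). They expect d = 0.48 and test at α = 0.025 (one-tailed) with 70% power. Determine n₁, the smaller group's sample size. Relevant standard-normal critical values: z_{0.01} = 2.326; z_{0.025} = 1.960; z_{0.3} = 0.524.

With allocation ratio k = n₂/n₁ = 2, Var(x̄₁−x̄₂) = σ²(1/n₁ + 1/(k·n₁)) = σ²·(k+1)/(k·n₁).
So n₁ = (1 + 1/k)·((z_{α} + z_β)/d)² = 1.500 × (2.484/0.48)².
n₁ = 1.500 × 26.78 = 40.2.
Round up: n₁ = 41, giving n₂ = 2 × 41 = 82.

n₁ = 41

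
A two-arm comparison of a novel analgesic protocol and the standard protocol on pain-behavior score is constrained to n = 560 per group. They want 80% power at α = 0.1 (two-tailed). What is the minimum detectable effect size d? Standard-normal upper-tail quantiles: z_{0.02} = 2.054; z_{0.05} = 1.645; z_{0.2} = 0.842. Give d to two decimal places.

For two independent groups of n = 560 each: d_min = (z_{α/2} + z_β)·√(2/n).
z-sum = 1.645 + 0.842 = 2.487.
d_min = 2.487 × √(2/560) = 2.487 × 0.0598 = 0.149.

d_min ≈ 0.15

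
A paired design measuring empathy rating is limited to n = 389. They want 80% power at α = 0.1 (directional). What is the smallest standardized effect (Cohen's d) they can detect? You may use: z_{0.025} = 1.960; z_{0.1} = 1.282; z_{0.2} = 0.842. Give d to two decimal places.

d_min ≈ 0.11

For a single sample (or paired design) of n = 389: d_min = (z_{α} + z_β)/√n.
z-sum = 1.282 + 0.842 = 2.124.
d_min = 2.124 / √389 = 2.124 / 19.723 = 0.108.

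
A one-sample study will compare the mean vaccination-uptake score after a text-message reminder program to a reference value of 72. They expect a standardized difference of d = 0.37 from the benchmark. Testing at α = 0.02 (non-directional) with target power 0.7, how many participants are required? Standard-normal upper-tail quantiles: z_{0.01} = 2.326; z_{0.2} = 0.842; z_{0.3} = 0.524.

For a one-sample test: n = ((z_{α/2} + z_β) / d)².
z_{α/2} + z_β = 2.326 + 0.524 = 2.850.
n = (2.850 / 0.37)² = 7.703² = 59.33.
Round up.

n = 60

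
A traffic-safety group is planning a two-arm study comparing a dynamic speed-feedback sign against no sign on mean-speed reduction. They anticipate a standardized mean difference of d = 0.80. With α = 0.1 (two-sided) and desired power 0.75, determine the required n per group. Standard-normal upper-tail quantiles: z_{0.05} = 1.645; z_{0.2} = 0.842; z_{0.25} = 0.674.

For two independent groups with equal n: n = 2·((z_{α/2} + z_β) / d)².
z_{α/2} + z_β = 1.645 + 0.674 = 2.319.
n = 2 × (2.319 / 0.80)² = 2 × 2.899² = 2 × 8.40 = 16.8.
Round up to the next whole participant.

n = 17 per group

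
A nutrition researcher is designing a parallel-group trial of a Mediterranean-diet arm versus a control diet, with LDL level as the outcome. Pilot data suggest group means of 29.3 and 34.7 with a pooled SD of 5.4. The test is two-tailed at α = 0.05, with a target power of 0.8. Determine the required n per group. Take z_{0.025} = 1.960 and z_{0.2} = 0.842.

Cohen's d = |M₁ − M₂| / SD_pooled = |29.3 − 34.7| / 5.4 = 5.4 / 5.4 = 1.000.
For two independent groups with equal n: n = 2·((z_{α/2} + z_β) / d)².
z_{α/2} + z_β = 1.960 + 0.842 = 2.802.
n = 2 × (2.802 / 1.000)² = 2 × 2.802² = 2 × 7.85 = 15.7.
Round up to the next whole participant.

n = 16 per group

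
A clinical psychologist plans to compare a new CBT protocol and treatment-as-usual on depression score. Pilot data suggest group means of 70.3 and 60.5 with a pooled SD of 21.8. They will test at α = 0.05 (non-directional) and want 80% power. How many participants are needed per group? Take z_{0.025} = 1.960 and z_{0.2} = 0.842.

n = 78 per group

Cohen's d = |M₁ − M₂| / SD_pooled = |70.3 − 60.5| / 21.8 = 9.8 / 21.8 = 0.450.
For two independent groups with equal n: n = 2·((z_{α/2} + z_β) / d)².
z_{α/2} + z_β = 1.960 + 0.842 = 2.802.
n = 2 × (2.802 / 0.450)² = 2 × 6.227² = 2 × 38.77 = 77.5.
Round up to the next whole participant.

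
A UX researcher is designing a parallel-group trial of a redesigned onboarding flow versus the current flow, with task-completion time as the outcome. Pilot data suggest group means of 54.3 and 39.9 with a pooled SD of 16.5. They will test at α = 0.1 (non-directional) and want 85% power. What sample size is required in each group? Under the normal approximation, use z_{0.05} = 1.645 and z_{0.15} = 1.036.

Cohen's d = |M₁ − M₂| / SD_pooled = |54.3 − 39.9| / 16.5 = 14.4 / 16.5 = 0.873.
For two independent groups with equal n: n = 2·((z_{α/2} + z_β) / d)².
z_{α/2} + z_β = 1.645 + 1.036 = 2.681.
n = 2 × (2.681 / 0.873)² = 2 × 3.071² = 2 × 9.43 = 18.9.
Round up to the next whole participant.

n = 19 per group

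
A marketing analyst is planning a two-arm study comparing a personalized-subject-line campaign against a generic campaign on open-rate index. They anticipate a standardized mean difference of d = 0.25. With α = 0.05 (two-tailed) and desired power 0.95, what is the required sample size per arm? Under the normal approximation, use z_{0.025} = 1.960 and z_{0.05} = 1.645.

n = 416 per group

For two independent groups with equal n: n = 2·((z_{α/2} + z_β) / d)².
z_{α/2} + z_β = 1.960 + 1.645 = 3.605.
n = 2 × (3.605 / 0.25)² = 2 × 14.420² = 2 × 207.94 = 415.9.
Round up to the next whole participant.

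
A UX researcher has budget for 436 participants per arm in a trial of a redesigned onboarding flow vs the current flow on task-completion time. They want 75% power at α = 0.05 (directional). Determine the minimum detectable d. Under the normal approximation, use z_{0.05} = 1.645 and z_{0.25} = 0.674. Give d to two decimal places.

For two independent groups of n = 436 each: d_min = (z_{α} + z_β)·√(2/n).
z-sum = 1.645 + 0.674 = 2.319.
d_min = 2.319 × √(2/436) = 2.319 × 0.0677 = 0.157.

d_min ≈ 0.16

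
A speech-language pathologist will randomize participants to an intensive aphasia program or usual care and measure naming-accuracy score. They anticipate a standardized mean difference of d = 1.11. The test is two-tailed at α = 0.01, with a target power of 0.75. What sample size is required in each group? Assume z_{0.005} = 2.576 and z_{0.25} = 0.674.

n = 18 per group

For two independent groups with equal n: n = 2·((z_{α/2} + z_β) / d)².
z_{α/2} + z_β = 2.576 + 0.674 = 3.250.
n = 2 × (3.250 / 1.11)² = 2 × 2.928² = 2 × 8.57 = 17.1.
Round up to the next whole participant.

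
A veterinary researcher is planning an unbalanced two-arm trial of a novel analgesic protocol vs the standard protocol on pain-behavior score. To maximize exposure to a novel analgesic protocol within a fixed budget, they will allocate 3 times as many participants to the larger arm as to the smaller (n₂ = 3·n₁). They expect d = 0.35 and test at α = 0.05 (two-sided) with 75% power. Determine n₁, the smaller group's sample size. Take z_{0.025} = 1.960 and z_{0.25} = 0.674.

n₁ = 76

With allocation ratio k = n₂/n₁ = 3, Var(x̄₁−x̄₂) = σ²(1/n₁ + 1/(k·n₁)) = σ²·(k+1)/(k·n₁).
So n₁ = (1 + 1/k)·((z_{α/2} + z_β)/d)² = 1.333 × (2.634/0.35)².
n₁ = 1.333 × 56.64 = 75.5.
Round up: n₁ = 76, giving n₂ = 3 × 76 = 228.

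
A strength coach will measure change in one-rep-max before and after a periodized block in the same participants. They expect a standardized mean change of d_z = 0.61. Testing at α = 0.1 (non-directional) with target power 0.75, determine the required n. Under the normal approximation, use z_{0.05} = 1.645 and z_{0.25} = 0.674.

n = 15 pairs

For a paired (one-sample on differences) test: n = ((z_{α/2} + z_β) / d)².
z_{α/2} + z_β = 1.645 + 0.674 = 2.319.
n = (2.319 / 0.61)² = 3.802² = 14.45.
Round up.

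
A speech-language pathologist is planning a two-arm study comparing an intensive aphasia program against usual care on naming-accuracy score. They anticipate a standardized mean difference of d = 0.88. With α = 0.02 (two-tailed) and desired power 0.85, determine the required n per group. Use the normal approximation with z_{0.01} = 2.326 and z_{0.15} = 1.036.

For two independent groups with equal n: n = 2·((z_{α/2} + z_β) / d)².
z_{α/2} + z_β = 2.326 + 1.036 = 3.362.
n = 2 × (3.362 / 0.88)² = 2 × 3.820² = 2 × 14.60 = 29.2.
Round up to the next whole participant.

n = 30 per group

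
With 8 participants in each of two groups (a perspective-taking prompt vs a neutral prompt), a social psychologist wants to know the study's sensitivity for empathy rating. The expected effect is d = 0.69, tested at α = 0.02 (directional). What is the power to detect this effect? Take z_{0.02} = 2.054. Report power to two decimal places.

power ≈ 0.25

For two equal groups, power = Φ(d·√(n/2) − z_{α}).
d·√(n/2) = 0.69 × √(8/2) = 0.69 × 2.000 = 1.380.
z_β = 1.380 − 2.054 = -0.674.
Power = Φ(-0.674) = 0.250.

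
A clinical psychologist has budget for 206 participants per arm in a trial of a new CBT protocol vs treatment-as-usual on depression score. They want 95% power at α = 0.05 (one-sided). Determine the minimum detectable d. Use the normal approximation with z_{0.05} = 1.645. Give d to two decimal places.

For two independent groups of n = 206 each: d_min = (z_{α} + z_β)·√(2/n).
z-sum = 1.645 + 1.645 = 3.290.
d_min = 3.290 × √(2/206) = 3.290 × 0.0985 = 0.324.

d_min ≈ 0.32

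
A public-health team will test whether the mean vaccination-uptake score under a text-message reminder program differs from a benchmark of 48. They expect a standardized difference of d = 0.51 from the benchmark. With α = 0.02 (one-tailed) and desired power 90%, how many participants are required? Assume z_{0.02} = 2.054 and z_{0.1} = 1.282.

For a one-sample test: n = ((z_{α} + z_β) / d)².
z_{α} + z_β = 2.054 + 1.282 = 3.336.
n = (3.336 / 0.51)² = 6.541² = 42.79.
Round up.

n = 43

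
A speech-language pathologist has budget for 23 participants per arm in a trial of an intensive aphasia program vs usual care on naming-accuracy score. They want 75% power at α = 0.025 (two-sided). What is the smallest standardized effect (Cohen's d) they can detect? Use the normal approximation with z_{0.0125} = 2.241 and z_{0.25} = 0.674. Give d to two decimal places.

d_min ≈ 0.86

For two independent groups of n = 23 each: d_min = (z_{α/2} + z_β)·√(2/n).
z-sum = 2.241 + 0.674 = 2.915.
d_min = 2.915 × √(2/23) = 2.915 × 0.2949 = 0.860.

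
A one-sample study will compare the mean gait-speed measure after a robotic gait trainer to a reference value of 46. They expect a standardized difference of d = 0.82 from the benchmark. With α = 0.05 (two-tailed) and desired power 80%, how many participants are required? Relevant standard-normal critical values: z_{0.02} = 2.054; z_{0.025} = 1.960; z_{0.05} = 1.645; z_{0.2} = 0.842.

n = 12

For a one-sample test: n = ((z_{α/2} + z_β) / d)².
z_{α/2} + z_β = 1.960 + 0.842 = 2.802.
n = (2.802 / 0.82)² = 3.417² = 11.68.
Round up.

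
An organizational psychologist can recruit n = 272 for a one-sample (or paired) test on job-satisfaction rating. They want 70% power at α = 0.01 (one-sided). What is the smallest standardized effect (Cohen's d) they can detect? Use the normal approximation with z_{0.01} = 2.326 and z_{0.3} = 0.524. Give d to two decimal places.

For a single sample (or paired design) of n = 272: d_min = (z_{α} + z_β)/√n.
z-sum = 2.326 + 0.524 = 2.850.
d_min = 2.850 / √272 = 2.850 / 16.492 = 0.173.

d_min ≈ 0.17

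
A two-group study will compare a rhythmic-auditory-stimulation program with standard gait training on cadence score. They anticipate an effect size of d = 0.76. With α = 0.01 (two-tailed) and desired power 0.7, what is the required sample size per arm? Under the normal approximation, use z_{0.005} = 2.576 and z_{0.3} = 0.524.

For two independent groups with equal n: n = 2·((z_{α/2} + z_β) / d)².
z_{α/2} + z_β = 2.576 + 0.524 = 3.100.
n = 2 × (3.100 / 0.76)² = 2 × 4.079² = 2 × 16.64 = 33.3.
Round up to the next whole participant.

n = 34 per group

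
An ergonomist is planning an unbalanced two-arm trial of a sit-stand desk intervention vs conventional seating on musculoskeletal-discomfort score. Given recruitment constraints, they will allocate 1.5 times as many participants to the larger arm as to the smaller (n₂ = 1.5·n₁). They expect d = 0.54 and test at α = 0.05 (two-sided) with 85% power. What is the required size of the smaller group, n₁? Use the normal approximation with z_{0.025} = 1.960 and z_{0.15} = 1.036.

With allocation ratio k = n₂/n₁ = 1.5, Var(x̄₁−x̄₂) = σ²(1/n₁ + 1/(k·n₁)) = σ²·(k+1)/(k·n₁).
So n₁ = (1 + 1/k)·((z_{α/2} + z_β)/d)² = 1.667 × (2.996/0.54)².
n₁ = 1.667 × 30.78 = 51.3.
Round up: n₁ = 52, giving n₂ = 1.5 × 52 = 78.

n₁ = 52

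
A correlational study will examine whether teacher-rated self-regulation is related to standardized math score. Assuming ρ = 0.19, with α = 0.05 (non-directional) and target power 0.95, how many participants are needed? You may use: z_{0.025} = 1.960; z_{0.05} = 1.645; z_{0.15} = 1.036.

Fisher's z: C = ½·ln((1+r)/(1−r)) = ½·ln(1.4691) = 0.1923.
n = ((z_{α/2} + z_β)/C)² + 3.
(1.960 + 1.645) / 0.1923 = 3.605 / 0.1923 = 18.747.
n = 18.747² + 3 = 351.44 + 3 = 354.4.
Round up.

n = 355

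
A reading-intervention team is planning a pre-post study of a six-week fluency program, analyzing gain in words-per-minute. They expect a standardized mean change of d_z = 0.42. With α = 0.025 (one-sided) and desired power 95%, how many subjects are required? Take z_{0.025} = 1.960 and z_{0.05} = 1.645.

For a paired (one-sample on differences) test: n = ((z_{α} + z_β) / d)².
z_{α} + z_β = 1.960 + 1.645 = 3.605.
n = (3.605 / 0.42)² = 8.583² = 73.67.
Round up.

n = 74 pairs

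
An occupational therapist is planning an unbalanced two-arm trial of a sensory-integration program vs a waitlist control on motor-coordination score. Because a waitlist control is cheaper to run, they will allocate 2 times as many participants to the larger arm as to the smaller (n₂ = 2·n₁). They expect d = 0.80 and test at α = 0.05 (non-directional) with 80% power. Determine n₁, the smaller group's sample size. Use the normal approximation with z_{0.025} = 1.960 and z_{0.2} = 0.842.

With allocation ratio k = n₂/n₁ = 2, Var(x̄₁−x̄₂) = σ²(1/n₁ + 1/(k·n₁)) = σ²·(k+1)/(k·n₁).
So n₁ = (1 + 1/k)·((z_{α/2} + z_β)/d)² = 1.500 × (2.802/0.80)².
n₁ = 1.500 × 12.27 = 18.4.
Round up: n₁ = 19, giving n₂ = 2 × 19 = 38.

n₁ = 19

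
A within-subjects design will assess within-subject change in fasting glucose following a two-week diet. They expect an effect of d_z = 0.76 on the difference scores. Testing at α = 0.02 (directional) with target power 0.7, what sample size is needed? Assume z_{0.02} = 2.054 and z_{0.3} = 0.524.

For a paired (one-sample on differences) test: n = ((z_{α} + z_β) / d)².
z_{α} + z_β = 2.054 + 0.524 = 2.578.
n = (2.578 / 0.76)² = 3.392² = 11.51.
Round up.

n = 12 pairs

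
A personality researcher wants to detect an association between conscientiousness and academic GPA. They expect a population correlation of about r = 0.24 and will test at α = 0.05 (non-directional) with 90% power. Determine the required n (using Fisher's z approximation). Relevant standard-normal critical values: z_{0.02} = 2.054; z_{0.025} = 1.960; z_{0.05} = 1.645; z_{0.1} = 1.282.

n = 179

Fisher's z: C = ½·ln((1+r)/(1−r)) = ½·ln(1.6316) = 0.2448.
n = ((z_{α/2} + z_β)/C)² + 3.
(1.960 + 1.282) / 0.2448 = 3.242 / 0.2448 = 13.243.
n = 13.243² + 3 = 175.39 + 3 = 178.4.
Round up.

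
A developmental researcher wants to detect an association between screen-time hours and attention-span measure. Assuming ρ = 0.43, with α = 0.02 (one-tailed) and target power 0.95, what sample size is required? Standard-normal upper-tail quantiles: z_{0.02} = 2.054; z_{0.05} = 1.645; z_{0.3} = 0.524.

n = 68

Fisher's z: C = ½·ln((1+r)/(1−r)) = ½·ln(2.5088) = 0.4599.
n = ((z_{α} + z_β)/C)² + 3.
(2.054 + 1.645) / 0.4599 = 3.699 / 0.4599 = 8.043.
n = 8.043² + 3 = 64.69 + 3 = 67.7.
Round up.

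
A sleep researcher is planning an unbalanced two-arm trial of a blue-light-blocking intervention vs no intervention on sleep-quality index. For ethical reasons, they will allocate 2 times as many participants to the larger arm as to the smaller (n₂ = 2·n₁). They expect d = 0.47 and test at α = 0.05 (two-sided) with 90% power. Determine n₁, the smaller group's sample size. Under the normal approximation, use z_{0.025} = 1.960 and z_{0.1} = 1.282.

n₁ = 72

With allocation ratio k = n₂/n₁ = 2, Var(x̄₁−x̄₂) = σ²(1/n₁ + 1/(k·n₁)) = σ²·(k+1)/(k·n₁).
So n₁ = (1 + 1/k)·((z_{α/2} + z_β)/d)² = 1.500 × (3.242/0.47)².
n₁ = 1.500 × 47.58 = 71.4.
Round up: n₁ = 72, giving n₂ = 2 × 72 = 144.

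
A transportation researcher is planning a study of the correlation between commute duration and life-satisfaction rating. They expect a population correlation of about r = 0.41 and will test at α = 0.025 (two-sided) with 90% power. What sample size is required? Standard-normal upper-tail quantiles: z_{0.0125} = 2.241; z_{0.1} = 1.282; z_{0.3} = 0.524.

n = 69

Fisher's z: C = ½·ln((1+r)/(1−r)) = ½·ln(2.3898) = 0.4356.
n = ((z_{α/2} + z_β)/C)² + 3.
(2.241 + 1.282) / 0.4356 = 3.523 / 0.4356 = 8.088.
n = 8.088² + 3 = 65.41 + 3 = 68.4.
Round up.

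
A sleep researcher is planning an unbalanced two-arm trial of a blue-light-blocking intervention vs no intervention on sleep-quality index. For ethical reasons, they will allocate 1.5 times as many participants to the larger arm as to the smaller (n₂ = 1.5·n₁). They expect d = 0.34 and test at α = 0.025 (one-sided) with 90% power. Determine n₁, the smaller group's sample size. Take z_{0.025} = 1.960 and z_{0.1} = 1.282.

n₁ = 152

With allocation ratio k = n₂/n₁ = 1.5, Var(x̄₁−x̄₂) = σ²(1/n₁ + 1/(k·n₁)) = σ²·(k+1)/(k·n₁).
So n₁ = (1 + 1/k)·((z_{α} + z_β)/d)² = 1.667 × (3.242/0.34)².
n₁ = 1.667 × 90.92 = 151.5.
Round up: n₁ = 152, giving n₂ = 1.5 × 152 = 228.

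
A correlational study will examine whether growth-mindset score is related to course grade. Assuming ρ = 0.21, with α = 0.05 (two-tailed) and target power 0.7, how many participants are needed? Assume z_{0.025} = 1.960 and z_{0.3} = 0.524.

n = 139

Fisher's z: C = ½·ln((1+r)/(1−r)) = ½·ln(1.5316) = 0.2132.
n = ((z_{α/2} + z_β)/C)² + 3.
(1.960 + 0.524) / 0.2132 = 2.484 / 0.2132 = 11.651.
n = 11.651² + 3 = 135.75 + 3 = 138.7.
Round up.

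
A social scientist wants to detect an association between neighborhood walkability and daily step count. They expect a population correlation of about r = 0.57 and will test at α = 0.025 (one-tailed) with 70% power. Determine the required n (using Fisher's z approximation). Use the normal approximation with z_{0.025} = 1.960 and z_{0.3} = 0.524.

n = 18

Fisher's z: C = ½·ln((1+r)/(1−r)) = ½·ln(3.6512) = 0.6475.
n = ((z_{α} + z_β)/C)² + 3.
(1.960 + 0.524) / 0.6475 = 2.484 / 0.6475 = 3.836.
n = 3.836² + 3 = 14.72 + 3 = 17.7.
Round up.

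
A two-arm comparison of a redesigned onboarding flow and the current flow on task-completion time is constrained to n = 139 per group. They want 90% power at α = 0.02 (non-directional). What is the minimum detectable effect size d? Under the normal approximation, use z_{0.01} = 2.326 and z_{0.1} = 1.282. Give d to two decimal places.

For two independent groups of n = 139 each: d_min = (z_{α/2} + z_β)·√(2/n).
z-sum = 2.326 + 1.282 = 3.608.
d_min = 3.608 × √(2/139) = 3.608 × 0.1200 = 0.433.

d_min ≈ 0.43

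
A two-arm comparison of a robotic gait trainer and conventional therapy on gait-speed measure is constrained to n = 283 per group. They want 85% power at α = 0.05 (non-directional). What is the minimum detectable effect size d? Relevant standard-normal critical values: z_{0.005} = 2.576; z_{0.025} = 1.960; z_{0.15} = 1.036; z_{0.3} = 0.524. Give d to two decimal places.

d_min ≈ 0.25

For two independent groups of n = 283 each: d_min = (z_{α/2} + z_β)·√(2/n).
z-sum = 1.960 + 1.036 = 2.996.
d_min = 2.996 × √(2/283) = 2.996 × 0.0841 = 0.252.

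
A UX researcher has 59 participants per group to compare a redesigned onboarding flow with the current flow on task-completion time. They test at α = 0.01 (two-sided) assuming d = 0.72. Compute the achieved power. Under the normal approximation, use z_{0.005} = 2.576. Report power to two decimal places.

power ≈ 0.91

For two equal groups, power = Φ(d·√(n/2) − z_{α/2}).
d·√(n/2) = 0.72 × √(59/2) = 0.72 × 5.431 = 3.911.
z_β = 3.911 − 2.576 = 1.335.
Power = Φ(1.335) = 0.909.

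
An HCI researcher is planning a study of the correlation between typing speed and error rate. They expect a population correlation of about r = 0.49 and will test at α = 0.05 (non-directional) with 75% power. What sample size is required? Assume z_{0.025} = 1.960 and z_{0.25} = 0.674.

Fisher's z: C = ½·ln((1+r)/(1−r)) = ½·ln(2.9216) = 0.5361.
n = ((z_{α/2} + z_β)/C)² + 3.
(1.960 + 0.674) / 0.5361 = 2.634 / 0.5361 = 4.913.
n = 4.913² + 3 = 24.14 + 3 = 27.1.
Round up.

n = 28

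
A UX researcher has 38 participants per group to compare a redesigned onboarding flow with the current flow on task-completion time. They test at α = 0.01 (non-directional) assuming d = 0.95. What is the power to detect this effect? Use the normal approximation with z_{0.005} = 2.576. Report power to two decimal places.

power ≈ 0.94

For two equal groups, power = Φ(d·√(n/2) − z_{α/2}).
d·√(n/2) = 0.95 × √(38/2) = 0.95 × 4.359 = 4.141.
z_β = 4.141 − 2.576 = 1.565.
Power = Φ(1.565) = 0.941.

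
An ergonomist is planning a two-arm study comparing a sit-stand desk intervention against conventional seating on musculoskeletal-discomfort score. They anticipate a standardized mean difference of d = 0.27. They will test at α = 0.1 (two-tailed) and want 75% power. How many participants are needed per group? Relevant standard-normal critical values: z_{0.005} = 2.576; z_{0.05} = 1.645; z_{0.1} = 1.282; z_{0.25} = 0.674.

For two independent groups with equal n: n = 2·((z_{α/2} + z_β) / d)².
z_{α/2} + z_β = 1.645 + 0.674 = 2.319.
n = 2 × (2.319 / 0.27)² = 2 × 8.589² = 2 × 73.77 = 147.5.
Round up to the next whole participant.

n = 148 per group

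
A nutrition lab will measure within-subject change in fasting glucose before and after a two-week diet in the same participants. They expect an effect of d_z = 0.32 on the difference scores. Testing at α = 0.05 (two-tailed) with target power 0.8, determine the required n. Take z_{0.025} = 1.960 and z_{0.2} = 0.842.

For a paired (one-sample on differences) test: n = ((z_{α/2} + z_β) / d)².
z_{α/2} + z_β = 1.960 + 0.842 = 2.802.
n = (2.802 / 0.32)² = 8.756² = 76.67.
Round up.

n = 77 pairs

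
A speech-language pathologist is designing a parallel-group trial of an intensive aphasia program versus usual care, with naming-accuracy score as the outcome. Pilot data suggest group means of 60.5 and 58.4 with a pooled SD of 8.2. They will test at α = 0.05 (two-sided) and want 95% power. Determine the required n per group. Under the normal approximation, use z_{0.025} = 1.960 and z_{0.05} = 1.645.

Cohen's d = |M₁ − M₂| / SD_pooled = |60.5 − 58.4| / 8.2 = 2.1 / 8.2 = 0.256.
For two independent groups with equal n: n = 2·((z_{α/2} + z_β) / d)².
z_{α/2} + z_β = 1.960 + 1.645 = 3.605.
n = 2 × (3.605 / 0.256)² = 2 × 14.082² = 2 × 198.30 = 396.6.
Round up to the next whole participant.

n = 397 per group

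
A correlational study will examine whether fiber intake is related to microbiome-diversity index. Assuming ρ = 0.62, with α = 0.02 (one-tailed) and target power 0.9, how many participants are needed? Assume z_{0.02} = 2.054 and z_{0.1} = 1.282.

n = 25

Fisher's z: C = ½·ln((1+r)/(1−r)) = ½·ln(4.2632) = 0.7250.
n = ((z_{α} + z_β)/C)² + 3.
(2.054 + 1.282) / 0.7250 = 3.336 / 0.7250 = 4.601.
n = 4.601² + 3 = 21.17 + 3 = 24.2.
Round up.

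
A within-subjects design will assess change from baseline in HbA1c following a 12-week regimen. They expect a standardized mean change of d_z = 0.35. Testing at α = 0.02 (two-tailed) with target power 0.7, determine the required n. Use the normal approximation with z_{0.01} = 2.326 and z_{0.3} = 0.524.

n = 67 pairs

For a paired (one-sample on differences) test: n = ((z_{α/2} + z_β) / d)².
z_{α/2} + z_β = 2.326 + 0.524 = 2.850.
n = (2.850 / 0.35)² = 8.143² = 66.31.
Round up.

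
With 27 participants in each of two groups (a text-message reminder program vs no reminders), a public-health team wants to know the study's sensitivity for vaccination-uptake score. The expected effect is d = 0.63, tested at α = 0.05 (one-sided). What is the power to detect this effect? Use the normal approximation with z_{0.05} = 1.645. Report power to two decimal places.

For two equal groups, power = Φ(d·√(n/2) − z_{α}).
d·√(n/2) = 0.63 × √(27/2) = 0.63 × 3.674 = 2.315.
z_β = 2.315 − 1.645 = 0.670.
Power = Φ(0.670) = 0.748.

power ≈ 0.75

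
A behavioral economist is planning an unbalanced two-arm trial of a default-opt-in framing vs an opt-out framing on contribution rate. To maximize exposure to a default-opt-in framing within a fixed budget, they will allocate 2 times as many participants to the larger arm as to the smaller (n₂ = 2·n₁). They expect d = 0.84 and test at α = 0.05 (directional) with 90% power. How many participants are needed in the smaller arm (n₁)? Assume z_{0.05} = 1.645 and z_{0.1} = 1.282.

With allocation ratio k = n₂/n₁ = 2, Var(x̄₁−x̄₂) = σ²(1/n₁ + 1/(k·n₁)) = σ²·(k+1)/(k·n₁).
So n₁ = (1 + 1/k)·((z_{α} + z_β)/d)² = 1.500 × (2.927/0.84)².
n₁ = 1.500 × 12.14 = 18.2.
Round up: n₁ = 19, giving n₂ = 2 × 19 = 38.

n₁ = 19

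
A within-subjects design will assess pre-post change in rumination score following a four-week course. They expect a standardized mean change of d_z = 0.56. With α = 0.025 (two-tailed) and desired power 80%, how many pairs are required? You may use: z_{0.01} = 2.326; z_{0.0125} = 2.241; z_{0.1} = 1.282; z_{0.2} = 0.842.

For a paired (one-sample on differences) test: n = ((z_{α/2} + z_β) / d)².
z_{α/2} + z_β = 2.241 + 0.842 = 3.083.
n = (3.083 / 0.56)² = 5.505² = 30.31.
Round up.

n = 31 pairs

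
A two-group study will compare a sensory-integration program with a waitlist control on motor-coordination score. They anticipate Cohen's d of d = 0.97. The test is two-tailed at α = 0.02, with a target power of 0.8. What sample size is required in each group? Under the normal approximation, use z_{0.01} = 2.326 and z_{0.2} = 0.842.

n = 22 per group

For two independent groups with equal n: n = 2·((z_{α/2} + z_β) / d)².
z_{α/2} + z_β = 2.326 + 0.842 = 3.168.
n = 2 × (3.168 / 0.97)² = 2 × 3.266² = 2 × 10.67 = 21.3.
Round up to the next whole participant.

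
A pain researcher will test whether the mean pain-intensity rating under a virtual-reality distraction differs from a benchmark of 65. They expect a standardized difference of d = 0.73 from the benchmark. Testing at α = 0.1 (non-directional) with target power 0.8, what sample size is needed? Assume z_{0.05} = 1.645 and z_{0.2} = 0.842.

For a one-sample test: n = ((z_{α/2} + z_β) / d)².
z_{α/2} + z_β = 1.645 + 0.842 = 2.487.
n = (2.487 / 0.73)² = 3.407² = 11.61.
Round up.

n = 12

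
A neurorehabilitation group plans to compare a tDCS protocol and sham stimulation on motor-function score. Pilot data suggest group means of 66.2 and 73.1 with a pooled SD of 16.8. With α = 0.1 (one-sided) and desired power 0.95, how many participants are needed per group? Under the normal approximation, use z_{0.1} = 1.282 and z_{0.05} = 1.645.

n = 102 per group

Cohen's d = |M₁ − M₂| / SD_pooled = |66.2 − 73.1| / 16.8 = 6.9 / 16.8 = 0.411.
For two independent groups with equal n: n = 2·((z_{α} + z_β) / d)².
z_{α} + z_β = 1.282 + 1.645 = 2.927.
n = 2 × (2.927 / 0.411)² = 2 × 7.122² = 2 × 50.72 = 101.4.
Round up to the next whole participant.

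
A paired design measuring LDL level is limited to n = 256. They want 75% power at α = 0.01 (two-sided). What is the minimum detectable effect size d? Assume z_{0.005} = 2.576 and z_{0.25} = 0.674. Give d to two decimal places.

For a single sample (or paired design) of n = 256: d_min = (z_{α/2} + z_β)/√n.
z-sum = 2.576 + 0.674 = 3.250.
d_min = 3.250 / √256 = 3.250 / 16.000 = 0.203.

d_min ≈ 0.20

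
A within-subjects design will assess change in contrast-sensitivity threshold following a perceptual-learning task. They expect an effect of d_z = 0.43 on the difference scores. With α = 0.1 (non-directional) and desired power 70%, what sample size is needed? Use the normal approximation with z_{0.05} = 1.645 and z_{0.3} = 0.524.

For a paired (one-sample on differences) test: n = ((z_{α/2} + z_β) / d)².
z_{α/2} + z_β = 1.645 + 0.524 = 2.169.
n = (2.169 / 0.43)² = 5.044² = 25.44.
Round up.

n = 26 pairs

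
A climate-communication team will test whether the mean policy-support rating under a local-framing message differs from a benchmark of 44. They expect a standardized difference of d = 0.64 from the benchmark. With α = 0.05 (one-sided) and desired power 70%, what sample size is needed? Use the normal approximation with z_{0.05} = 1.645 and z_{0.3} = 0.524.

n = 12

For a one-sample test: n = ((z_{α} + z_β) / d)².
z_{α} + z_β = 1.645 + 0.524 = 2.169.
n = (2.169 / 0.64)² = 3.389² = 11.49.
Round up.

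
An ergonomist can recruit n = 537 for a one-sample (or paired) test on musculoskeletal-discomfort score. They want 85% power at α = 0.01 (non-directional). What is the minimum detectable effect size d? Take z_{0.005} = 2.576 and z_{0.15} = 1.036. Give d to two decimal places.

d_min ≈ 0.16

For a single sample (or paired design) of n = 537: d_min = (z_{α/2} + z_β)/√n.
z-sum = 2.576 + 1.036 = 3.612.
d_min = 3.612 / √537 = 3.612 / 23.173 = 0.156.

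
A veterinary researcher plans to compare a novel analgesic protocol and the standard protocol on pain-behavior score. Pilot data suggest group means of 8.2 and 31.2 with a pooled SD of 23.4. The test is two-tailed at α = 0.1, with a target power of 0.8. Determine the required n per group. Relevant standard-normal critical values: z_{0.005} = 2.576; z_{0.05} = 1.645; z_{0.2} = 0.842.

n = 13 per group

Cohen's d = |M₁ − M₂| / SD_pooled = |8.2 − 31.2| / 23.4 = 23.0 / 23.4 = 0.983.
For two independent groups with equal n: n = 2·((z_{α/2} + z_β) / d)².
z_{α/2} + z_β = 1.645 + 0.842 = 2.487.
n = 2 × (2.487 / 0.983)² = 2 × 2.530² = 2 × 6.40 = 12.8.
Round up to the next whole participant.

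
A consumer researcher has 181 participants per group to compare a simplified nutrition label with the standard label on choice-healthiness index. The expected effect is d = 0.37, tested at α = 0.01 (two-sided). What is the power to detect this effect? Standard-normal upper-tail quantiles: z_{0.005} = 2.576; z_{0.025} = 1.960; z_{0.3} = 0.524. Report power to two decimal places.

power ≈ 0.83

For two equal groups, power = Φ(d·√(n/2) − z_{α/2}).
d·√(n/2) = 0.37 × √(181/2) = 0.37 × 9.513 = 3.520.
z_β = 3.520 − 2.576 = 0.944.
Power = Φ(0.944) = 0.827.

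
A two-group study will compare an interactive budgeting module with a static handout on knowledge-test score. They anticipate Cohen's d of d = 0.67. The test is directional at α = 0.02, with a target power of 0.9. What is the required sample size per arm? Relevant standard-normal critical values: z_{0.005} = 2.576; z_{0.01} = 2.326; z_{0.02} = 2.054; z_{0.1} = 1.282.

n = 50 per group

For two independent groups with equal n: n = 2·((z_{α} + z_β) / d)².
z_{α} + z_β = 2.054 + 1.282 = 3.336.
n = 2 × (3.336 / 0.67)² = 2 × 4.979² = 2 × 24.79 = 49.6.
Round up to the next whole participant.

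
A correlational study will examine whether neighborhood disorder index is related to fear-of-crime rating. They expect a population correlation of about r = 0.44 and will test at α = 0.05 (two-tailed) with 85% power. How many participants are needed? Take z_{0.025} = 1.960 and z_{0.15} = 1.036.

Fisher's z: C = ½·ln((1+r)/(1−r)) = ½·ln(2.5714) = 0.4722.
n = ((z_{α/2} + z_β)/C)² + 3.
(1.960 + 1.036) / 0.4722 = 2.996 / 0.4722 = 6.345.
n = 6.345² + 3 = 40.26 + 3 = 43.3.
Round up.

n = 44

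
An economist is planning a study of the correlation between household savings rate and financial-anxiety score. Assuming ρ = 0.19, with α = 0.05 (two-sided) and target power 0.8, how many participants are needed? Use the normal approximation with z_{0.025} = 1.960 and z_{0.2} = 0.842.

n = 216

Fisher's z: C = ½·ln((1+r)/(1−r)) = ½·ln(1.4691) = 0.1923.
n = ((z_{α/2} + z_β)/C)² + 3.
(1.960 + 0.842) / 0.1923 = 2.802 / 0.1923 = 14.571.
n = 14.571² + 3 = 212.31 + 3 = 215.3.
Round up.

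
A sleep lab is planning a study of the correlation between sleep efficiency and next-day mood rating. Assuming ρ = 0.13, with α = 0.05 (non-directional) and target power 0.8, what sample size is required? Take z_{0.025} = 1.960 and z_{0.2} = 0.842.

n = 463

Fisher's z: C = ½·ln((1+r)/(1−r)) = ½·ln(1.2989) = 0.1307.
n = ((z_{α/2} + z_β)/C)² + 3.
(1.960 + 0.842) / 0.1307 = 2.802 / 0.1307 = 21.438.
n = 21.438² + 3 = 459.61 + 3 = 462.6.
Round up.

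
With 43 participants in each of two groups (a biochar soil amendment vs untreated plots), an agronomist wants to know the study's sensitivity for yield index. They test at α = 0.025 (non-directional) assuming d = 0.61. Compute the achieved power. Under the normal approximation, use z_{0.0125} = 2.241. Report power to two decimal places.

power ≈ 0.72

For two equal groups, power = Φ(d·√(n/2) − z_{α/2}).
d·√(n/2) = 0.61 × √(43/2) = 0.61 × 4.637 = 2.828.
z_β = 2.828 − 2.241 = 0.587.
Power = Φ(0.587) = 0.722.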